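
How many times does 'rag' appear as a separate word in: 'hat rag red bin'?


Scanning each word for exact match 'rag':
  Word 1: 'hat' -> no
  Word 2: 'rag' -> MATCH
  Word 3: 'red' -> no
  Word 4: 'bin' -> no
Total matches: 1

1


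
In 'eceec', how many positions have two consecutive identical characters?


Looking for consecutive identical characters in 'eceec':
  pos 0-1: 'e' vs 'c' -> different
  pos 1-2: 'c' vs 'e' -> different
  pos 2-3: 'e' vs 'e' -> MATCH ('ee')
  pos 3-4: 'e' vs 'c' -> different
Consecutive identical pairs: ['ee']
Count: 1

1


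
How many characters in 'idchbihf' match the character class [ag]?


Character class [ag] matches any of: {a, g}
Scanning string 'idchbihf' character by character:
  pos 0: 'i' -> no
  pos 1: 'd' -> no
  pos 2: 'c' -> no
  pos 3: 'h' -> no
  pos 4: 'b' -> no
  pos 5: 'i' -> no
  pos 6: 'h' -> no
  pos 7: 'f' -> no
Total matches: 0

0


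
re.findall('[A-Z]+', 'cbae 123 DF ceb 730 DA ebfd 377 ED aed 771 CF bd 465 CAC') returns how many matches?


Pattern '[A-Z]+' finds one or more uppercase letters.
Text: 'cbae 123 DF ceb 730 DA ebfd 377 ED aed 771 CF bd 465 CAC'
Scanning for matches:
  Match 1: 'DF'
  Match 2: 'DA'
  Match 3: 'ED'
  Match 4: 'CF'
  Match 5: 'CAC'
Total matches: 5

5


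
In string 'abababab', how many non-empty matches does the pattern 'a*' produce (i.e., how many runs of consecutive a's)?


Pattern 'a*' matches zero or more a's. We want non-empty runs of consecutive a's.
String: 'abababab'
Walking through the string to find runs of a's:
  Run 1: positions 0-0 -> 'a'
  Run 2: positions 2-2 -> 'a'
  Run 3: positions 4-4 -> 'a'
  Run 4: positions 6-6 -> 'a'
Non-empty runs found: ['a', 'a', 'a', 'a']
Count: 4

4


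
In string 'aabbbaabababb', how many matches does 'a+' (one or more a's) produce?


Pattern 'a+' matches one or more consecutive a's.
String: 'aabbbaabababb'
Scanning for runs of a:
  Match 1: 'aa' (length 2)
  Match 2: 'aa' (length 2)
  Match 3: 'a' (length 1)
  Match 4: 'a' (length 1)
Total matches: 4

4


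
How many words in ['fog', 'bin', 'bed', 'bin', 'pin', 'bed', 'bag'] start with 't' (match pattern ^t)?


Pattern ^t anchors to start of word. Check which words begin with 't':
  'fog' -> no
  'bin' -> no
  'bed' -> no
  'bin' -> no
  'pin' -> no
  'bed' -> no
  'bag' -> no
Matching words: []
Count: 0

0


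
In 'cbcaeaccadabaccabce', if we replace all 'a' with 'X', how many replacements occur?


re.sub('a', 'X', text) replaces every occurrence of 'a' with 'X'.
Text: 'cbcaeaccadabaccabce'
Scanning for 'a':
  pos 3: 'a' -> replacement #1
  pos 5: 'a' -> replacement #2
  pos 8: 'a' -> replacement #3
  pos 10: 'a' -> replacement #4
  pos 12: 'a' -> replacement #5
  pos 15: 'a' -> replacement #6
Total replacements: 6

6


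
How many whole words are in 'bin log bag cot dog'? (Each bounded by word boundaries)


Word boundaries (\b) mark the start/end of each word.
Text: 'bin log bag cot dog'
Splitting by whitespace:
  Word 1: 'bin'
  Word 2: 'log'
  Word 3: 'bag'
  Word 4: 'cot'
  Word 5: 'dog'
Total whole words: 5

5


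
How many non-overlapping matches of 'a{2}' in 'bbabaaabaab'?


Pattern 'a{2}' matches exactly 2 consecutive a's (greedy, non-overlapping).
String: 'bbabaaabaab'
Scanning for runs of a's:
  Run at pos 2: 'a' (length 1) -> 0 match(es)
  Run at pos 4: 'aaa' (length 3) -> 1 match(es)
  Run at pos 8: 'aa' (length 2) -> 1 match(es)
Matches found: ['aa', 'aa']
Total: 2

2


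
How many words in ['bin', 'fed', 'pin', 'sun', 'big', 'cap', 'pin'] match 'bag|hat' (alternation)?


Alternation 'bag|hat' matches either 'bag' or 'hat'.
Checking each word:
  'bin' -> no
  'fed' -> no
  'pin' -> no
  'sun' -> no
  'big' -> no
  'cap' -> no
  'pin' -> no
Matches: []
Count: 0

0


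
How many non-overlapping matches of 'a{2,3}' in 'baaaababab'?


Pattern 'a{2,3}' matches between 2 and 3 consecutive a's (greedy).
String: 'baaaababab'
Finding runs of a's and applying greedy matching:
  Run at pos 1: 'aaaa' (length 4)
  Run at pos 6: 'a' (length 1)
  Run at pos 8: 'a' (length 1)
Matches: ['aaa']
Count: 1

1


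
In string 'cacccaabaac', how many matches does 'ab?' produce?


Pattern 'ab?' matches 'a' optionally followed by 'b'.
String: 'cacccaabaac'
Scanning left to right for 'a' then checking next char:
  Match 1: 'a' (a not followed by b)
  Match 2: 'a' (a not followed by b)
  Match 3: 'ab' (a followed by b)
  Match 4: 'a' (a not followed by b)
  Match 5: 'a' (a not followed by b)
Total matches: 5

5


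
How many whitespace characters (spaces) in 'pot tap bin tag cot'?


\s matches whitespace characters (spaces, tabs, etc.).
Text: 'pot tap bin tag cot'
This text has 5 words separated by spaces.
Number of spaces = number of words - 1 = 5 - 1 = 4

4


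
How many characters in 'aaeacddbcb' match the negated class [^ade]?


Negated class [^ade] matches any char NOT in {a, d, e}
Scanning 'aaeacddbcb':
  pos 0: 'a' -> no (excluded)
  pos 1: 'a' -> no (excluded)
  pos 2: 'e' -> no (excluded)
  pos 3: 'a' -> no (excluded)
  pos 4: 'c' -> MATCH
  pos 5: 'd' -> no (excluded)
  pos 6: 'd' -> no (excluded)
  pos 7: 'b' -> MATCH
  pos 8: 'c' -> MATCH
  pos 9: 'b' -> MATCH
Total matches: 4

4


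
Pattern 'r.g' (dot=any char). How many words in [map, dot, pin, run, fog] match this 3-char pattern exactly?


Pattern 'r.g' means: starts with 'r', any single char, ends with 'g'.
Checking each word (must be exactly 3 chars):
  'map' (len=3): no
  'dot' (len=3): no
  'pin' (len=3): no
  'run' (len=3): no
  'fog' (len=3): no
Matching words: []
Total: 0

0


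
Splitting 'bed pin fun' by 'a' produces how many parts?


Splitting by 'a' breaks the string at each occurrence of the separator.
Text: 'bed pin fun'
Parts after split:
  Part 1: 'bed pin fun'
Total parts: 1

1


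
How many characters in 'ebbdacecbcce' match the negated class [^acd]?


Negated class [^acd] matches any char NOT in {a, c, d}
Scanning 'ebbdacecbcce':
  pos 0: 'e' -> MATCH
  pos 1: 'b' -> MATCH
  pos 2: 'b' -> MATCH
  pos 3: 'd' -> no (excluded)
  pos 4: 'a' -> no (excluded)
  pos 5: 'c' -> no (excluded)
  pos 6: 'e' -> MATCH
  pos 7: 'c' -> no (excluded)
  pos 8: 'b' -> MATCH
  pos 9: 'c' -> no (excluded)
  pos 10: 'c' -> no (excluded)
  pos 11: 'e' -> MATCH
Total matches: 6

6


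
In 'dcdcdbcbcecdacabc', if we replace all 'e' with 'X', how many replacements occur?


re.sub('e', 'X', text) replaces every occurrence of 'e' with 'X'.
Text: 'dcdcdbcbcecdacabc'
Scanning for 'e':
  pos 9: 'e' -> replacement #1
Total replacements: 1

1


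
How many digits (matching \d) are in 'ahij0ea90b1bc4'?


\d matches any digit 0-9.
Scanning 'ahij0ea90b1bc4':
  pos 4: '0' -> DIGIT
  pos 7: '9' -> DIGIT
  pos 8: '0' -> DIGIT
  pos 10: '1' -> DIGIT
  pos 13: '4' -> DIGIT
Digits found: ['0', '9', '0', '1', '4']
Total: 5

5


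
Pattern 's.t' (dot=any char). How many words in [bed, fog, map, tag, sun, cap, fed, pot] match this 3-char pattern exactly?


Pattern 's.t' means: starts with 's', any single char, ends with 't'.
Checking each word (must be exactly 3 chars):
  'bed' (len=3): no
  'fog' (len=3): no
  'map' (len=3): no
  'tag' (len=3): no
  'sun' (len=3): no
  'cap' (len=3): no
  'fed' (len=3): no
  'pot' (len=3): no
Matching words: []
Total: 0

0


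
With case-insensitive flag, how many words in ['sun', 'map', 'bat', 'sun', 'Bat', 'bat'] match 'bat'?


Case-insensitive matching: compare each word's lowercase form to 'bat'.
  'sun' -> lower='sun' -> no
  'map' -> lower='map' -> no
  'bat' -> lower='bat' -> MATCH
  'sun' -> lower='sun' -> no
  'Bat' -> lower='bat' -> MATCH
  'bat' -> lower='bat' -> MATCH
Matches: ['bat', 'Bat', 'bat']
Count: 3

3


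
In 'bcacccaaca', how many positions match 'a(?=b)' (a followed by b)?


Lookahead 'a(?=b)' matches 'a' only when followed by 'b'.
String: 'bcacccaaca'
Checking each position where char is 'a':
  pos 2: 'a' -> no (next='c')
  pos 6: 'a' -> no (next='a')
  pos 7: 'a' -> no (next='c')
Matching positions: []
Count: 0

0


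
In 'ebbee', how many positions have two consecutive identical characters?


Looking for consecutive identical characters in 'ebbee':
  pos 0-1: 'e' vs 'b' -> different
  pos 1-2: 'b' vs 'b' -> MATCH ('bb')
  pos 2-3: 'b' vs 'e' -> different
  pos 3-4: 'e' vs 'e' -> MATCH ('ee')
Consecutive identical pairs: ['bb', 'ee']
Count: 2

2


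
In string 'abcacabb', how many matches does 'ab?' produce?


Pattern 'ab?' matches 'a' optionally followed by 'b'.
String: 'abcacabb'
Scanning left to right for 'a' then checking next char:
  Match 1: 'ab' (a followed by b)
  Match 2: 'a' (a not followed by b)
  Match 3: 'ab' (a followed by b)
Total matches: 3

3


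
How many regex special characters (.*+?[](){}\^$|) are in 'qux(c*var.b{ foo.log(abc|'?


Regex special characters are: . * + ? [ ] ( ) { } \ ^ $ |
Scanning 'qux(c*var.b{ foo.log(abc|':
  pos 3: '(' -> SPECIAL
  pos 5: '*' -> SPECIAL
  pos 9: '.' -> SPECIAL
  pos 11: '{' -> SPECIAL
  pos 16: '.' -> SPECIAL
  pos 20: '(' -> SPECIAL
  pos 24: '|' -> SPECIAL
Special chars found: ['(', '*', '.', '{', '.', '(', '|']
Total: 7

7


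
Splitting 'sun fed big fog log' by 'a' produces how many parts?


Splitting by 'a' breaks the string at each occurrence of the separator.
Text: 'sun fed big fog log'
Parts after split:
  Part 1: 'sun fed big fog log'
Total parts: 1

1


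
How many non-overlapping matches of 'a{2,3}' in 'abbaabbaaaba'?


Pattern 'a{2,3}' matches between 2 and 3 consecutive a's (greedy).
String: 'abbaabbaaaba'
Finding runs of a's and applying greedy matching:
  Run at pos 0: 'a' (length 1)
  Run at pos 3: 'aa' (length 2)
  Run at pos 7: 'aaa' (length 3)
  Run at pos 11: 'a' (length 1)
Matches: ['aa', 'aaa']
Count: 2

2


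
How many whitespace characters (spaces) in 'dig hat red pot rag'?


\s matches whitespace characters (spaces, tabs, etc.).
Text: 'dig hat red pot rag'
This text has 5 words separated by spaces.
Number of spaces = number of words - 1 = 5 - 1 = 4

4


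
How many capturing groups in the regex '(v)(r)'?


To count capturing groups, count each '(' that starts a group.
Pattern: '(v)(r)'
Walking through the pattern:
  Position 0: '(' -> group #1
  Position 3: '(' -> group #2
Total capturing groups: 2

2


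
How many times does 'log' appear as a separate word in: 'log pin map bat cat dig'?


Scanning each word for exact match 'log':
  Word 1: 'log' -> MATCH
  Word 2: 'pin' -> no
  Word 3: 'map' -> no
  Word 4: 'bat' -> no
  Word 5: 'cat' -> no
  Word 6: 'dig' -> no
Total matches: 1

1


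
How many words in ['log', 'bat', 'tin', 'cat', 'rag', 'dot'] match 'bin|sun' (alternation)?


Alternation 'bin|sun' matches either 'bin' or 'sun'.
Checking each word:
  'log' -> no
  'bat' -> no
  'tin' -> no
  'cat' -> no
  'rag' -> no
  'dot' -> no
Matches: []
Count: 0

0


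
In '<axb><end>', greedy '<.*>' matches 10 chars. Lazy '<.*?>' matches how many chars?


Greedy '<.*>' tries to match as MUCH as possible.
Lazy '<.*?>' tries to match as LITTLE as possible.

String: '<axb><end>'
Greedy '<.*>' starts at first '<' and extends to the LAST '>': '<axb><end>' (10 chars)
Lazy '<.*?>' starts at first '<' and stops at the FIRST '>': '<axb>' (5 chars)

5


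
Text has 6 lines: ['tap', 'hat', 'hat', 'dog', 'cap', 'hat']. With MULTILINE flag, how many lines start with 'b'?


With MULTILINE flag, ^ matches the start of each line.
Lines: ['tap', 'hat', 'hat', 'dog', 'cap', 'hat']
Checking which lines start with 'b':
  Line 1: 'tap' -> no
  Line 2: 'hat' -> no
  Line 3: 'hat' -> no
  Line 4: 'dog' -> no
  Line 5: 'cap' -> no
  Line 6: 'hat' -> no
Matching lines: []
Count: 0

0


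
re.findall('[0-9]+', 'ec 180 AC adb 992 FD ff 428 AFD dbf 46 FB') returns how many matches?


Pattern '[0-9]+' finds one or more digits.
Text: 'ec 180 AC adb 992 FD ff 428 AFD dbf 46 FB'
Scanning for matches:
  Match 1: '180'
  Match 2: '992'
  Match 3: '428'
  Match 4: '46'
Total matches: 4

4


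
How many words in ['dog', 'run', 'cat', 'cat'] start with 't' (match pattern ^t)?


Pattern ^t anchors to start of word. Check which words begin with 't':
  'dog' -> no
  'run' -> no
  'cat' -> no
  'cat' -> no
Matching words: []
Count: 0

0


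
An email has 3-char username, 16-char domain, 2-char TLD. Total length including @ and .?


An email address has format: username@domain.tld
Username length: 3
'@' character: 1
Domain length: 16
'.' character: 1
TLD length: 2
Total = 3 + 1 + 16 + 1 + 2 = 23

23


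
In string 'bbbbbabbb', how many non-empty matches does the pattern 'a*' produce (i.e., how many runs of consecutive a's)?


Pattern 'a*' matches zero or more a's. We want non-empty runs of consecutive a's.
String: 'bbbbbabbb'
Walking through the string to find runs of a's:
  Run 1: positions 5-5 -> 'a'
Non-empty runs found: ['a']
Count: 1

1


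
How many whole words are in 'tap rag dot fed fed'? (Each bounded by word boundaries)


Word boundaries (\b) mark the start/end of each word.
Text: 'tap rag dot fed fed'
Splitting by whitespace:
  Word 1: 'tap'
  Word 2: 'rag'
  Word 3: 'dot'
  Word 4: 'fed'
  Word 5: 'fed'
Total whole words: 5

5


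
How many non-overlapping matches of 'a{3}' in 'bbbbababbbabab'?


Pattern 'a{3}' matches exactly 3 consecutive a's (greedy, non-overlapping).
String: 'bbbbababbbabab'
Scanning for runs of a's:
  Run at pos 4: 'a' (length 1) -> 0 match(es)
  Run at pos 6: 'a' (length 1) -> 0 match(es)
  Run at pos 10: 'a' (length 1) -> 0 match(es)
  Run at pos 12: 'a' (length 1) -> 0 match(es)
Matches found: []
Total: 0

0


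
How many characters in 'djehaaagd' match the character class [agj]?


Character class [agj] matches any of: {a, g, j}
Scanning string 'djehaaagd' character by character:
  pos 0: 'd' -> no
  pos 1: 'j' -> MATCH
  pos 2: 'e' -> no
  pos 3: 'h' -> no
  pos 4: 'a' -> MATCH
  pos 5: 'a' -> MATCH
  pos 6: 'a' -> MATCH
  pos 7: 'g' -> MATCH
  pos 8: 'd' -> no
Total matches: 5

5


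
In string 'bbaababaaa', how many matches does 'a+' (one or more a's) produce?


Pattern 'a+' matches one or more consecutive a's.
String: 'bbaababaaa'
Scanning for runs of a:
  Match 1: 'aa' (length 2)
  Match 2: 'a' (length 1)
  Match 3: 'aaa' (length 3)
Total matches: 3

3


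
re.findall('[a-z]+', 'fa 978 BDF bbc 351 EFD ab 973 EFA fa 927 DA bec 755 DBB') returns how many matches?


Pattern '[a-z]+' finds one or more lowercase letters.
Text: 'fa 978 BDF bbc 351 EFD ab 973 EFA fa 927 DA bec 755 DBB'
Scanning for matches:
  Match 1: 'fa'
  Match 2: 'bbc'
  Match 3: 'ab'
  Match 4: 'fa'
  Match 5: 'bec'
Total matches: 5

5


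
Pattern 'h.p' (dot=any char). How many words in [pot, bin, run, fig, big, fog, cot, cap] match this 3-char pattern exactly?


Pattern 'h.p' means: starts with 'h', any single char, ends with 'p'.
Checking each word (must be exactly 3 chars):
  'pot' (len=3): no
  'bin' (len=3): no
  'run' (len=3): no
  'fig' (len=3): no
  'big' (len=3): no
  'fog' (len=3): no
  'cot' (len=3): no
  'cap' (len=3): no
Matching words: []
Total: 0

0


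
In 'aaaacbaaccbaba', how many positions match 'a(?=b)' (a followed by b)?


Lookahead 'a(?=b)' matches 'a' only when followed by 'b'.
String: 'aaaacbaaccbaba'
Checking each position where char is 'a':
  pos 0: 'a' -> no (next='a')
  pos 1: 'a' -> no (next='a')
  pos 2: 'a' -> no (next='a')
  pos 3: 'a' -> no (next='c')
  pos 6: 'a' -> no (next='a')
  pos 7: 'a' -> no (next='c')
  pos 11: 'a' -> MATCH (next='b')
Matching positions: [11]
Count: 1

1


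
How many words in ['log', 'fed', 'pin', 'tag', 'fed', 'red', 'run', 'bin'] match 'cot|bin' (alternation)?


Alternation 'cot|bin' matches either 'cot' or 'bin'.
Checking each word:
  'log' -> no
  'fed' -> no
  'pin' -> no
  'tag' -> no
  'fed' -> no
  'red' -> no
  'run' -> no
  'bin' -> MATCH
Matches: ['bin']
Count: 1

1


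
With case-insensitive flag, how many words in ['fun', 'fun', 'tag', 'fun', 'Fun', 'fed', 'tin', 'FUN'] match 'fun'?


Case-insensitive matching: compare each word's lowercase form to 'fun'.
  'fun' -> lower='fun' -> MATCH
  'fun' -> lower='fun' -> MATCH
  'tag' -> lower='tag' -> no
  'fun' -> lower='fun' -> MATCH
  'Fun' -> lower='fun' -> MATCH
  'fed' -> lower='fed' -> no
  'tin' -> lower='tin' -> no
  'FUN' -> lower='fun' -> MATCH
Matches: ['fun', 'fun', 'fun', 'Fun', 'FUN']
Count: 5

5


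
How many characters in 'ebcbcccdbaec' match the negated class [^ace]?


Negated class [^ace] matches any char NOT in {a, c, e}
Scanning 'ebcbcccdbaec':
  pos 0: 'e' -> no (excluded)
  pos 1: 'b' -> MATCH
  pos 2: 'c' -> no (excluded)
  pos 3: 'b' -> MATCH
  pos 4: 'c' -> no (excluded)
  pos 5: 'c' -> no (excluded)
  pos 6: 'c' -> no (excluded)
  pos 7: 'd' -> MATCH
  pos 8: 'b' -> MATCH
  pos 9: 'a' -> no (excluded)
  pos 10: 'e' -> no (excluded)
  pos 11: 'c' -> no (excluded)
Total matches: 4

4


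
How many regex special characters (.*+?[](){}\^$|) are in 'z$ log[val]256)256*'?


Regex special characters are: . * + ? [ ] ( ) { } \ ^ $ |
Scanning 'z$ log[val]256)256*':
  pos 1: '$' -> SPECIAL
  pos 6: '[' -> SPECIAL
  pos 10: ']' -> SPECIAL
  pos 14: ')' -> SPECIAL
  pos 18: '*' -> SPECIAL
Special chars found: ['$', '[', ']', ')', '*']
Total: 5

5


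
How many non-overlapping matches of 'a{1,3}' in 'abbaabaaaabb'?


Pattern 'a{1,3}' matches between 1 and 3 consecutive a's (greedy).
String: 'abbaabaaaabb'
Finding runs of a's and applying greedy matching:
  Run at pos 0: 'a' (length 1)
  Run at pos 3: 'aa' (length 2)
  Run at pos 6: 'aaaa' (length 4)
Matches: ['a', 'aa', 'aaa', 'a']
Count: 4

4


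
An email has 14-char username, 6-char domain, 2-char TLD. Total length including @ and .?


An email address has format: username@domain.tld
Username length: 14
'@' character: 1
Domain length: 6
'.' character: 1
TLD length: 2
Total = 14 + 1 + 6 + 1 + 2 = 24

24


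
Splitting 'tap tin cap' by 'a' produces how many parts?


Splitting by 'a' breaks the string at each occurrence of the separator.
Text: 'tap tin cap'
Parts after split:
  Part 1: 't'
  Part 2: 'p tin c'
  Part 3: 'p'
Total parts: 3

3


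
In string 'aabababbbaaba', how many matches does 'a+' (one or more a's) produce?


Pattern 'a+' matches one or more consecutive a's.
String: 'aabababbbaaba'
Scanning for runs of a:
  Match 1: 'aa' (length 2)
  Match 2: 'a' (length 1)
  Match 3: 'a' (length 1)
  Match 4: 'aa' (length 2)
  Match 5: 'a' (length 1)
Total matches: 5

5


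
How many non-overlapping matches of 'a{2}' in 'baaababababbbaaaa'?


Pattern 'a{2}' matches exactly 2 consecutive a's (greedy, non-overlapping).
String: 'baaababababbbaaaa'
Scanning for runs of a's:
  Run at pos 1: 'aaa' (length 3) -> 1 match(es)
  Run at pos 5: 'a' (length 1) -> 0 match(es)
  Run at pos 7: 'a' (length 1) -> 0 match(es)
  Run at pos 9: 'a' (length 1) -> 0 match(es)
  Run at pos 13: 'aaaa' (length 4) -> 2 match(es)
Matches found: ['aa', 'aa', 'aa']
Total: 3

3


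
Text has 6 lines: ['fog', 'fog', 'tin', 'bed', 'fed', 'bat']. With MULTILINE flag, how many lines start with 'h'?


With MULTILINE flag, ^ matches the start of each line.
Lines: ['fog', 'fog', 'tin', 'bed', 'fed', 'bat']
Checking which lines start with 'h':
  Line 1: 'fog' -> no
  Line 2: 'fog' -> no
  Line 3: 'tin' -> no
  Line 4: 'bed' -> no
  Line 5: 'fed' -> no
  Line 6: 'bat' -> no
Matching lines: []
Count: 0

0


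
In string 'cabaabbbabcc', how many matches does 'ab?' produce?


Pattern 'ab?' matches 'a' optionally followed by 'b'.
String: 'cabaabbbabcc'
Scanning left to right for 'a' then checking next char:
  Match 1: 'ab' (a followed by b)
  Match 2: 'a' (a not followed by b)
  Match 3: 'ab' (a followed by b)
  Match 4: 'ab' (a followed by b)
Total matches: 4

4


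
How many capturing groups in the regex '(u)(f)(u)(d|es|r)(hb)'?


To count capturing groups, count each '(' that starts a group.
Pattern: '(u)(f)(u)(d|es|r)(hb)'
Walking through the pattern:
  Position 0: '(' -> group #1
  Position 3: '(' -> group #2
  Position 6: '(' -> group #3
  Position 9: '(' -> group #4
  Position 17: '(' -> group #5
Total capturing groups: 5

5


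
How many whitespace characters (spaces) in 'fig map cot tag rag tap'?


\s matches whitespace characters (spaces, tabs, etc.).
Text: 'fig map cot tag rag tap'
This text has 6 words separated by spaces.
Number of spaces = number of words - 1 = 6 - 1 = 5

5


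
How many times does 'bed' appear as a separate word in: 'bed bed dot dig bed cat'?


Scanning each word for exact match 'bed':
  Word 1: 'bed' -> MATCH
  Word 2: 'bed' -> MATCH
  Word 3: 'dot' -> no
  Word 4: 'dig' -> no
  Word 5: 'bed' -> MATCH
  Word 6: 'cat' -> no
Total matches: 3

3


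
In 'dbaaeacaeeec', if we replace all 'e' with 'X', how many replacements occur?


re.sub('e', 'X', text) replaces every occurrence of 'e' with 'X'.
Text: 'dbaaeacaeeec'
Scanning for 'e':
  pos 4: 'e' -> replacement #1
  pos 8: 'e' -> replacement #2
  pos 9: 'e' -> replacement #3
  pos 10: 'e' -> replacement #4
Total replacements: 4

4


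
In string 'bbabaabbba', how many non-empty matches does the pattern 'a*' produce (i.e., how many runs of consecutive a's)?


Pattern 'a*' matches zero or more a's. We want non-empty runs of consecutive a's.
String: 'bbabaabbba'
Walking through the string to find runs of a's:
  Run 1: positions 2-2 -> 'a'
  Run 2: positions 4-5 -> 'aa'
  Run 3: positions 9-9 -> 'a'
Non-empty runs found: ['a', 'aa', 'a']
Count: 3

3


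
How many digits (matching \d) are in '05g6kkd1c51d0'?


\d matches any digit 0-9.
Scanning '05g6kkd1c51d0':
  pos 0: '0' -> DIGIT
  pos 1: '5' -> DIGIT
  pos 3: '6' -> DIGIT
  pos 7: '1' -> DIGIT
  pos 9: '5' -> DIGIT
  pos 10: '1' -> DIGIT
  pos 12: '0' -> DIGIT
Digits found: ['0', '5', '6', '1', '5', '1', '0']
Total: 7

7


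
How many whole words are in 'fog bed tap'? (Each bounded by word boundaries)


Word boundaries (\b) mark the start/end of each word.
Text: 'fog bed tap'
Splitting by whitespace:
  Word 1: 'fog'
  Word 2: 'bed'
  Word 3: 'tap'
Total whole words: 3

3


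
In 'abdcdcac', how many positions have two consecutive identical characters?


Looking for consecutive identical characters in 'abdcdcac':
  pos 0-1: 'a' vs 'b' -> different
  pos 1-2: 'b' vs 'd' -> different
  pos 2-3: 'd' vs 'c' -> different
  pos 3-4: 'c' vs 'd' -> different
  pos 4-5: 'd' vs 'c' -> different
  pos 5-6: 'c' vs 'a' -> different
  pos 6-7: 'a' vs 'c' -> different
Consecutive identical pairs: []
Count: 0

0


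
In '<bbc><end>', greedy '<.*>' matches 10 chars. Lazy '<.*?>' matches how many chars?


Greedy '<.*>' tries to match as MUCH as possible.
Lazy '<.*?>' tries to match as LITTLE as possible.

String: '<bbc><end>'
Greedy '<.*>' starts at first '<' and extends to the LAST '>': '<bbc><end>' (10 chars)
Lazy '<.*?>' starts at first '<' and stops at the FIRST '>': '<bbc>' (5 chars)

5


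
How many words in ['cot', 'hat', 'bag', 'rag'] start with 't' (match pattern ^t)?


Pattern ^t anchors to start of word. Check which words begin with 't':
  'cot' -> no
  'hat' -> no
  'bag' -> no
  'rag' -> no
Matching words: []
Count: 0

0


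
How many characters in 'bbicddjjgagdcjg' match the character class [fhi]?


Character class [fhi] matches any of: {f, h, i}
Scanning string 'bbicddjjgagdcjg' character by character:
  pos 0: 'b' -> no
  pos 1: 'b' -> no
  pos 2: 'i' -> MATCH
  pos 3: 'c' -> no
  pos 4: 'd' -> no
  pos 5: 'd' -> no
  pos 6: 'j' -> no
  pos 7: 'j' -> no
  pos 8: 'g' -> no
  pos 9: 'a' -> no
  pos 10: 'g' -> no
  pos 11: 'd' -> no
  pos 12: 'c' -> no
  pos 13: 'j' -> no
  pos 14: 'g' -> no
Total matches: 1

1


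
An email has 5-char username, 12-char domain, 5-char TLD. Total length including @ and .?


An email address has format: username@domain.tld
Username length: 5
'@' character: 1
Domain length: 12
'.' character: 1
TLD length: 5
Total = 5 + 1 + 12 + 1 + 5 = 24

24


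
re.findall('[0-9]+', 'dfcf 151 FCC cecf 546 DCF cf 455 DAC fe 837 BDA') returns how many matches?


Pattern '[0-9]+' finds one or more digits.
Text: 'dfcf 151 FCC cecf 546 DCF cf 455 DAC fe 837 BDA'
Scanning for matches:
  Match 1: '151'
  Match 2: '546'
  Match 3: '455'
  Match 4: '837'
Total matches: 4

4


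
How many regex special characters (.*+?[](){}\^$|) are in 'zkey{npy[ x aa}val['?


Regex special characters are: . * + ? [ ] ( ) { } \ ^ $ |
Scanning 'zkey{npy[ x aa}val[':
  pos 4: '{' -> SPECIAL
  pos 8: '[' -> SPECIAL
  pos 14: '}' -> SPECIAL
  pos 18: '[' -> SPECIAL
Special chars found: ['{', '[', '}', '[']
Total: 4

4


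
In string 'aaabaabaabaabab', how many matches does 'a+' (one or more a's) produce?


Pattern 'a+' matches one or more consecutive a's.
String: 'aaabaabaabaabab'
Scanning for runs of a:
  Match 1: 'aaa' (length 3)
  Match 2: 'aa' (length 2)
  Match 3: 'aa' (length 2)
  Match 4: 'aa' (length 2)
  Match 5: 'a' (length 1)
Total matches: 5

5


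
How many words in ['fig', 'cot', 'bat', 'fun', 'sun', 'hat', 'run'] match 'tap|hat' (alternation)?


Alternation 'tap|hat' matches either 'tap' or 'hat'.
Checking each word:
  'fig' -> no
  'cot' -> no
  'bat' -> no
  'fun' -> no
  'sun' -> no
  'hat' -> MATCH
  'run' -> no
Matches: ['hat']
Count: 1

1


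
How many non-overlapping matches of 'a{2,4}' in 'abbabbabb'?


Pattern 'a{2,4}' matches between 2 and 4 consecutive a's (greedy).
String: 'abbabbabb'
Finding runs of a's and applying greedy matching:
  Run at pos 0: 'a' (length 1)
  Run at pos 3: 'a' (length 1)
  Run at pos 6: 'a' (length 1)
Matches: []
Count: 0

0


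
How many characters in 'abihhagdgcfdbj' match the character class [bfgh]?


Character class [bfgh] matches any of: {b, f, g, h}
Scanning string 'abihhagdgcfdbj' character by character:
  pos 0: 'a' -> no
  pos 1: 'b' -> MATCH
  pos 2: 'i' -> no
  pos 3: 'h' -> MATCH
  pos 4: 'h' -> MATCH
  pos 5: 'a' -> no
  pos 6: 'g' -> MATCH
  pos 7: 'd' -> no
  pos 8: 'g' -> MATCH
  pos 9: 'c' -> no
  pos 10: 'f' -> MATCH
  pos 11: 'd' -> no
  pos 12: 'b' -> MATCH
  pos 13: 'j' -> no
Total matches: 7

7


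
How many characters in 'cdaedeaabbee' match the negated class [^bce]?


Negated class [^bce] matches any char NOT in {b, c, e}
Scanning 'cdaedeaabbee':
  pos 0: 'c' -> no (excluded)
  pos 1: 'd' -> MATCH
  pos 2: 'a' -> MATCH
  pos 3: 'e' -> no (excluded)
  pos 4: 'd' -> MATCH
  pos 5: 'e' -> no (excluded)
  pos 6: 'a' -> MATCH
  pos 7: 'a' -> MATCH
  pos 8: 'b' -> no (excluded)
  pos 9: 'b' -> no (excluded)
  pos 10: 'e' -> no (excluded)
  pos 11: 'e' -> no (excluded)
Total matches: 5

5


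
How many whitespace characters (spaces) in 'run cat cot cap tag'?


\s matches whitespace characters (spaces, tabs, etc.).
Text: 'run cat cot cap tag'
This text has 5 words separated by spaces.
Number of spaces = number of words - 1 = 5 - 1 = 4

4


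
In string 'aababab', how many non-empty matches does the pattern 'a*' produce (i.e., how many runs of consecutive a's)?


Pattern 'a*' matches zero or more a's. We want non-empty runs of consecutive a's.
String: 'aababab'
Walking through the string to find runs of a's:
  Run 1: positions 0-1 -> 'aa'
  Run 2: positions 3-3 -> 'a'
  Run 3: positions 5-5 -> 'a'
Non-empty runs found: ['aa', 'a', 'a']
Count: 3

3


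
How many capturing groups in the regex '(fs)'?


To count capturing groups, count each '(' that starts a group.
Pattern: '(fs)'
Walking through the pattern:
  Position 0: '(' -> group #1
Total capturing groups: 1

1


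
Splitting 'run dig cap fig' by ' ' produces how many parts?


Splitting by ' ' breaks the string at each occurrence of the separator.
Text: 'run dig cap fig'
Parts after split:
  Part 1: 'run'
  Part 2: 'dig'
  Part 3: 'cap'
  Part 4: 'fig'
Total parts: 4

4


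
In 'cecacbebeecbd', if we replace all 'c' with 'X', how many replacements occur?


re.sub('c', 'X', text) replaces every occurrence of 'c' with 'X'.
Text: 'cecacbebeecbd'
Scanning for 'c':
  pos 0: 'c' -> replacement #1
  pos 2: 'c' -> replacement #2
  pos 4: 'c' -> replacement #3
  pos 10: 'c' -> replacement #4
Total replacements: 4

4


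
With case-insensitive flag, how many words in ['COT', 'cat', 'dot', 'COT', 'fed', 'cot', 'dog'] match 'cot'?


Case-insensitive matching: compare each word's lowercase form to 'cot'.
  'COT' -> lower='cot' -> MATCH
  'cat' -> lower='cat' -> no
  'dot' -> lower='dot' -> no
  'COT' -> lower='cot' -> MATCH
  'fed' -> lower='fed' -> no
  'cot' -> lower='cot' -> MATCH
  'dog' -> lower='dog' -> no
Matches: ['COT', 'COT', 'cot']
Count: 3

3


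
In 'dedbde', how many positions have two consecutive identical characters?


Looking for consecutive identical characters in 'dedbde':
  pos 0-1: 'd' vs 'e' -> different
  pos 1-2: 'e' vs 'd' -> different
  pos 2-3: 'd' vs 'b' -> different
  pos 3-4: 'b' vs 'd' -> different
  pos 4-5: 'd' vs 'e' -> different
Consecutive identical pairs: []
Count: 0

0


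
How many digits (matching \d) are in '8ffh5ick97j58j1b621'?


\d matches any digit 0-9.
Scanning '8ffh5ick97j58j1b621':
  pos 0: '8' -> DIGIT
  pos 4: '5' -> DIGIT
  pos 8: '9' -> DIGIT
  pos 9: '7' -> DIGIT
  pos 11: '5' -> DIGIT
  pos 12: '8' -> DIGIT
  pos 14: '1' -> DIGIT
  pos 16: '6' -> DIGIT
  pos 17: '2' -> DIGIT
  pos 18: '1' -> DIGIT
Digits found: ['8', '5', '9', '7', '5', '8', '1', '6', '2', '1']
Total: 10

10


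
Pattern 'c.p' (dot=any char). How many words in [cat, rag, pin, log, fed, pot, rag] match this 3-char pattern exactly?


Pattern 'c.p' means: starts with 'c', any single char, ends with 'p'.
Checking each word (must be exactly 3 chars):
  'cat' (len=3): no
  'rag' (len=3): no
  'pin' (len=3): no
  'log' (len=3): no
  'fed' (len=3): no
  'pot' (len=3): no
  'rag' (len=3): no
Matching words: []
Total: 0

0


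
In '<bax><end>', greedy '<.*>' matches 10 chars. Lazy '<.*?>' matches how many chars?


Greedy '<.*>' tries to match as MUCH as possible.
Lazy '<.*?>' tries to match as LITTLE as possible.

String: '<bax><end>'
Greedy '<.*>' starts at first '<' and extends to the LAST '>': '<bax><end>' (10 chars)
Lazy '<.*?>' starts at first '<' and stops at the FIRST '>': '<bax>' (5 chars)

5


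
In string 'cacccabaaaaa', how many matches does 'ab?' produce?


Pattern 'ab?' matches 'a' optionally followed by 'b'.
String: 'cacccabaaaaa'
Scanning left to right for 'a' then checking next char:
  Match 1: 'a' (a not followed by b)
  Match 2: 'ab' (a followed by b)
  Match 3: 'a' (a not followed by b)
  Match 4: 'a' (a not followed by b)
  Match 5: 'a' (a not followed by b)
  Match 6: 'a' (a not followed by b)
  Match 7: 'a' (a not followed by b)
Total matches: 7

7


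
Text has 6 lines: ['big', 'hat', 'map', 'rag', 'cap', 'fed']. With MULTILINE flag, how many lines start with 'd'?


With MULTILINE flag, ^ matches the start of each line.
Lines: ['big', 'hat', 'map', 'rag', 'cap', 'fed']
Checking which lines start with 'd':
  Line 1: 'big' -> no
  Line 2: 'hat' -> no
  Line 3: 'map' -> no
  Line 4: 'rag' -> no
  Line 5: 'cap' -> no
  Line 6: 'fed' -> no
Matching lines: []
Count: 0

0


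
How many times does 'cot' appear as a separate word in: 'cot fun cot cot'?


Scanning each word for exact match 'cot':
  Word 1: 'cot' -> MATCH
  Word 2: 'fun' -> no
  Word 3: 'cot' -> MATCH
  Word 4: 'cot' -> MATCH
Total matches: 3

3


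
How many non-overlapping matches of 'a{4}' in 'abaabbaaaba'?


Pattern 'a{4}' matches exactly 4 consecutive a's (greedy, non-overlapping).
String: 'abaabbaaaba'
Scanning for runs of a's:
  Run at pos 0: 'a' (length 1) -> 0 match(es)
  Run at pos 2: 'aa' (length 2) -> 0 match(es)
  Run at pos 6: 'aaa' (length 3) -> 0 match(es)
  Run at pos 10: 'a' (length 1) -> 0 match(es)
Matches found: []
Total: 0

0


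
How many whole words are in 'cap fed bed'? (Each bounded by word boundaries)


Word boundaries (\b) mark the start/end of each word.
Text: 'cap fed bed'
Splitting by whitespace:
  Word 1: 'cap'
  Word 2: 'fed'
  Word 3: 'bed'
Total whole words: 3

3


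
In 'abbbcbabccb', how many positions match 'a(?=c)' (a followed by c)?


Lookahead 'a(?=c)' matches 'a' only when followed by 'c'.
String: 'abbbcbabccb'
Checking each position where char is 'a':
  pos 0: 'a' -> no (next='b')
  pos 6: 'a' -> no (next='b')
Matching positions: []
Count: 0

0


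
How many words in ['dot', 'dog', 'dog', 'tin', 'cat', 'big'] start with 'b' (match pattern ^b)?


Pattern ^b anchors to start of word. Check which words begin with 'b':
  'dot' -> no
  'dog' -> no
  'dog' -> no
  'tin' -> no
  'cat' -> no
  'big' -> MATCH (starts with 'b')
Matching words: ['big']
Count: 1

1


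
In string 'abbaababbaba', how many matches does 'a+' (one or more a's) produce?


Pattern 'a+' matches one or more consecutive a's.
String: 'abbaababbaba'
Scanning for runs of a:
  Match 1: 'a' (length 1)
  Match 2: 'aa' (length 2)
  Match 3: 'a' (length 1)
  Match 4: 'a' (length 1)
  Match 5: 'a' (length 1)
Total matches: 5

5


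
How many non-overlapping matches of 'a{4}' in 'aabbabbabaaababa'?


Pattern 'a{4}' matches exactly 4 consecutive a's (greedy, non-overlapping).
String: 'aabbabbabaaababa'
Scanning for runs of a's:
  Run at pos 0: 'aa' (length 2) -> 0 match(es)
  Run at pos 4: 'a' (length 1) -> 0 match(es)
  Run at pos 7: 'a' (length 1) -> 0 match(es)
  Run at pos 9: 'aaa' (length 3) -> 0 match(es)
  Run at pos 13: 'a' (length 1) -> 0 match(es)
  Run at pos 15: 'a' (length 1) -> 0 match(es)
Matches found: []
Total: 0

0


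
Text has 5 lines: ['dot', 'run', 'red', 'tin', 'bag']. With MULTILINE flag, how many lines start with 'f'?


With MULTILINE flag, ^ matches the start of each line.
Lines: ['dot', 'run', 'red', 'tin', 'bag']
Checking which lines start with 'f':
  Line 1: 'dot' -> no
  Line 2: 'run' -> no
  Line 3: 'red' -> no
  Line 4: 'tin' -> no
  Line 5: 'bag' -> no
Matching lines: []
Count: 0

0


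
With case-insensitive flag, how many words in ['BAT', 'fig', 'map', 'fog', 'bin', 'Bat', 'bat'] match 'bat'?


Case-insensitive matching: compare each word's lowercase form to 'bat'.
  'BAT' -> lower='bat' -> MATCH
  'fig' -> lower='fig' -> no
  'map' -> lower='map' -> no
  'fog' -> lower='fog' -> no
  'bin' -> lower='bin' -> no
  'Bat' -> lower='bat' -> MATCH
  'bat' -> lower='bat' -> MATCH
Matches: ['BAT', 'Bat', 'bat']
Count: 3

3


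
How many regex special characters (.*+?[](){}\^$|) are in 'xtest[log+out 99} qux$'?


Regex special characters are: . * + ? [ ] ( ) { } \ ^ $ |
Scanning 'xtest[log+out 99} qux$':
  pos 5: '[' -> SPECIAL
  pos 9: '+' -> SPECIAL
  pos 16: '}' -> SPECIAL
  pos 21: '$' -> SPECIAL
Special chars found: ['[', '+', '}', '$']
Total: 4

4


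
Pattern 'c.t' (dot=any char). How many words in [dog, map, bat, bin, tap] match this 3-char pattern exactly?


Pattern 'c.t' means: starts with 'c', any single char, ends with 't'.
Checking each word (must be exactly 3 chars):
  'dog' (len=3): no
  'map' (len=3): no
  'bat' (len=3): no
  'bin' (len=3): no
  'tap' (len=3): no
Matching words: []
Total: 0

0


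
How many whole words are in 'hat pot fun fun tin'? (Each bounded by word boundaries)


Word boundaries (\b) mark the start/end of each word.
Text: 'hat pot fun fun tin'
Splitting by whitespace:
  Word 1: 'hat'
  Word 2: 'pot'
  Word 3: 'fun'
  Word 4: 'fun'
  Word 5: 'tin'
Total whole words: 5

5


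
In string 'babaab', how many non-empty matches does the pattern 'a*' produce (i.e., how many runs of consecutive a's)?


Pattern 'a*' matches zero or more a's. We want non-empty runs of consecutive a's.
String: 'babaab'
Walking through the string to find runs of a's:
  Run 1: positions 1-1 -> 'a'
  Run 2: positions 3-4 -> 'aa'
Non-empty runs found: ['a', 'aa']
Count: 2

2


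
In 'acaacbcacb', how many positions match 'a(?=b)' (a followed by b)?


Lookahead 'a(?=b)' matches 'a' only when followed by 'b'.
String: 'acaacbcacb'
Checking each position where char is 'a':
  pos 0: 'a' -> no (next='c')
  pos 2: 'a' -> no (next='a')
  pos 3: 'a' -> no (next='c')
  pos 7: 'a' -> no (next='c')
Matching positions: []
Count: 0

0


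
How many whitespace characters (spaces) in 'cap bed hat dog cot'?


\s matches whitespace characters (spaces, tabs, etc.).
Text: 'cap bed hat dog cot'
This text has 5 words separated by spaces.
Number of spaces = number of words - 1 = 5 - 1 = 4

4


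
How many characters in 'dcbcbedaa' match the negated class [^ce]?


Negated class [^ce] matches any char NOT in {c, e}
Scanning 'dcbcbedaa':
  pos 0: 'd' -> MATCH
  pos 1: 'c' -> no (excluded)
  pos 2: 'b' -> MATCH
  pos 3: 'c' -> no (excluded)
  pos 4: 'b' -> MATCH
  pos 5: 'e' -> no (excluded)
  pos 6: 'd' -> MATCH
  pos 7: 'a' -> MATCH
  pos 8: 'a' -> MATCH
Total matches: 6

6


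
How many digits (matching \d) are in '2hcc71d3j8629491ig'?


\d matches any digit 0-9.
Scanning '2hcc71d3j8629491ig':
  pos 0: '2' -> DIGIT
  pos 4: '7' -> DIGIT
  pos 5: '1' -> DIGIT
  pos 7: '3' -> DIGIT
  pos 9: '8' -> DIGIT
  pos 10: '6' -> DIGIT
  pos 11: '2' -> DIGIT
  pos 12: '9' -> DIGIT
  pos 13: '4' -> DIGIT
  pos 14: '9' -> DIGIT
  pos 15: '1' -> DIGIT
Digits found: ['2', '7', '1', '3', '8', '6', '2', '9', '4', '9', '1']
Total: 11

11


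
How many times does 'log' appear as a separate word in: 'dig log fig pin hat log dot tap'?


Scanning each word for exact match 'log':
  Word 1: 'dig' -> no
  Word 2: 'log' -> MATCH
  Word 3: 'fig' -> no
  Word 4: 'pin' -> no
  Word 5: 'hat' -> no
  Word 6: 'log' -> MATCH
  Word 7: 'dot' -> no
  Word 8: 'tap' -> no
Total matches: 2

2


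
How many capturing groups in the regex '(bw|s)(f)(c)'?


To count capturing groups, count each '(' that starts a group.
Pattern: '(bw|s)(f)(c)'
Walking through the pattern:
  Position 0: '(' -> group #1
  Position 6: '(' -> group #2
  Position 9: '(' -> group #3
Total capturing groups: 3

3


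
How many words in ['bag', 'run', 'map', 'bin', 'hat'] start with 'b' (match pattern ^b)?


Pattern ^b anchors to start of word. Check which words begin with 'b':
  'bag' -> MATCH (starts with 'b')
  'run' -> no
  'map' -> no
  'bin' -> MATCH (starts with 'b')
  'hat' -> no
Matching words: ['bag', 'bin']
Count: 2

2


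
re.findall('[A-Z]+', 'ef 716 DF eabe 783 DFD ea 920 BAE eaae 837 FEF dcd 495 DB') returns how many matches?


Pattern '[A-Z]+' finds one or more uppercase letters.
Text: 'ef 716 DF eabe 783 DFD ea 920 BAE eaae 837 FEF dcd 495 DB'
Scanning for matches:
  Match 1: 'DF'
  Match 2: 'DFD'
  Match 3: 'BAE'
  Match 4: 'FEF'
  Match 5: 'DB'
Total matches: 5

5


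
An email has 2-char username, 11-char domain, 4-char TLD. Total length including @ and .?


An email address has format: username@domain.tld
Username length: 2
'@' character: 1
Domain length: 11
'.' character: 1
TLD length: 4
Total = 2 + 1 + 11 + 1 + 4 = 19

19


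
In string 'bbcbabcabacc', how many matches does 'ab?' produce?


Pattern 'ab?' matches 'a' optionally followed by 'b'.
String: 'bbcbabcabacc'
Scanning left to right for 'a' then checking next char:
  Match 1: 'ab' (a followed by b)
  Match 2: 'ab' (a followed by b)
  Match 3: 'a' (a not followed by b)
Total matches: 3

3


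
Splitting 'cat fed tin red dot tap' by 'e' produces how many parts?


Splitting by 'e' breaks the string at each occurrence of the separator.
Text: 'cat fed tin red dot tap'
Parts after split:
  Part 1: 'cat f'
  Part 2: 'd tin r'
  Part 3: 'd dot tap'
Total parts: 3

3


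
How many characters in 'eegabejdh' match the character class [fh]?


Character class [fh] matches any of: {f, h}
Scanning string 'eegabejdh' character by character:
  pos 0: 'e' -> no
  pos 1: 'e' -> no
  pos 2: 'g' -> no
  pos 3: 'a' -> no
  pos 4: 'b' -> no
  pos 5: 'e' -> no
  pos 6: 'j' -> no
  pos 7: 'd' -> no
  pos 8: 'h' -> MATCH
Total matches: 1

1


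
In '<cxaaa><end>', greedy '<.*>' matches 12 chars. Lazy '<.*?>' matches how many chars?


Greedy '<.*>' tries to match as MUCH as possible.
Lazy '<.*?>' tries to match as LITTLE as possible.

String: '<cxaaa><end>'
Greedy '<.*>' starts at first '<' and extends to the LAST '>': '<cxaaa><end>' (12 chars)
Lazy '<.*?>' starts at first '<' and stops at the FIRST '>': '<cxaaa>' (7 chars)

7
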